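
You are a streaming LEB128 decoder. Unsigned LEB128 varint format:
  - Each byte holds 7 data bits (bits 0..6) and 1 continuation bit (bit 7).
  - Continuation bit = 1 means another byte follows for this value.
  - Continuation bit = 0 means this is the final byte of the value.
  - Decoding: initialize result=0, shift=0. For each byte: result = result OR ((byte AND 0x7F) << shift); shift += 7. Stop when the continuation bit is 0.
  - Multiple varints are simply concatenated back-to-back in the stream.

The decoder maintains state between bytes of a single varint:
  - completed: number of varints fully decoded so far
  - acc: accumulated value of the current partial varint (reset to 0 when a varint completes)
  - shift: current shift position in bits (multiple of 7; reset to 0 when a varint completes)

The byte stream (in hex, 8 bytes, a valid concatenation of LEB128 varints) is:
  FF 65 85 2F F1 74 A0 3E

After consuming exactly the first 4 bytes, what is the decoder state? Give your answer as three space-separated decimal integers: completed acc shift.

Answer: 2 0 0

Derivation:
byte[0]=0xFF cont=1 payload=0x7F: acc |= 127<<0 -> completed=0 acc=127 shift=7
byte[1]=0x65 cont=0 payload=0x65: varint #1 complete (value=13055); reset -> completed=1 acc=0 shift=0
byte[2]=0x85 cont=1 payload=0x05: acc |= 5<<0 -> completed=1 acc=5 shift=7
byte[3]=0x2F cont=0 payload=0x2F: varint #2 complete (value=6021); reset -> completed=2 acc=0 shift=0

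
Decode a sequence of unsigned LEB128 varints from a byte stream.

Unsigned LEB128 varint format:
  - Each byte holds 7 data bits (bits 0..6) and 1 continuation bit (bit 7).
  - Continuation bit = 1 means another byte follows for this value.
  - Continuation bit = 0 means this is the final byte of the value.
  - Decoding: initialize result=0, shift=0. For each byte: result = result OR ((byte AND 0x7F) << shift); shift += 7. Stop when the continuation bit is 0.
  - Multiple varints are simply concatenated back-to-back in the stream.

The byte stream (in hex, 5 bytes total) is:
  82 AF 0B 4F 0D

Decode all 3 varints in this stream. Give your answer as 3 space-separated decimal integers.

  byte[0]=0x82 cont=1 payload=0x02=2: acc |= 2<<0 -> acc=2 shift=7
  byte[1]=0xAF cont=1 payload=0x2F=47: acc |= 47<<7 -> acc=6018 shift=14
  byte[2]=0x0B cont=0 payload=0x0B=11: acc |= 11<<14 -> acc=186242 shift=21 [end]
Varint 1: bytes[0:3] = 82 AF 0B -> value 186242 (3 byte(s))
  byte[3]=0x4F cont=0 payload=0x4F=79: acc |= 79<<0 -> acc=79 shift=7 [end]
Varint 2: bytes[3:4] = 4F -> value 79 (1 byte(s))
  byte[4]=0x0D cont=0 payload=0x0D=13: acc |= 13<<0 -> acc=13 shift=7 [end]
Varint 3: bytes[4:5] = 0D -> value 13 (1 byte(s))

Answer: 186242 79 13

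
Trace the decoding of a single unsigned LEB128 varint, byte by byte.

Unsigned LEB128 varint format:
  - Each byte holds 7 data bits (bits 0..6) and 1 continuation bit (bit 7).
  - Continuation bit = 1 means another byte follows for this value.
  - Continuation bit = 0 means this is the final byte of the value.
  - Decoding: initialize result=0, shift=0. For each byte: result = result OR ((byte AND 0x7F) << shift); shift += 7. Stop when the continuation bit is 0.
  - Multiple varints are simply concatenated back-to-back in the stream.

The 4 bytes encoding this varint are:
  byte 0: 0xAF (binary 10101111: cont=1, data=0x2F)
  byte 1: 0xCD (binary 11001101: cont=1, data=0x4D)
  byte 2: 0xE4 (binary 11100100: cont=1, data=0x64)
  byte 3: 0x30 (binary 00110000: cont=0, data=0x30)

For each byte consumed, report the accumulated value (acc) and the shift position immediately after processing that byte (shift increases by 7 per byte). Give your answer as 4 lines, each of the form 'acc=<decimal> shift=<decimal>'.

byte 0=0xAF: payload=0x2F=47, contrib = 47<<0 = 47; acc -> 47, shift -> 7
byte 1=0xCD: payload=0x4D=77, contrib = 77<<7 = 9856; acc -> 9903, shift -> 14
byte 2=0xE4: payload=0x64=100, contrib = 100<<14 = 1638400; acc -> 1648303, shift -> 21
byte 3=0x30: payload=0x30=48, contrib = 48<<21 = 100663296; acc -> 102311599, shift -> 28

Answer: acc=47 shift=7
acc=9903 shift=14
acc=1648303 shift=21
acc=102311599 shift=28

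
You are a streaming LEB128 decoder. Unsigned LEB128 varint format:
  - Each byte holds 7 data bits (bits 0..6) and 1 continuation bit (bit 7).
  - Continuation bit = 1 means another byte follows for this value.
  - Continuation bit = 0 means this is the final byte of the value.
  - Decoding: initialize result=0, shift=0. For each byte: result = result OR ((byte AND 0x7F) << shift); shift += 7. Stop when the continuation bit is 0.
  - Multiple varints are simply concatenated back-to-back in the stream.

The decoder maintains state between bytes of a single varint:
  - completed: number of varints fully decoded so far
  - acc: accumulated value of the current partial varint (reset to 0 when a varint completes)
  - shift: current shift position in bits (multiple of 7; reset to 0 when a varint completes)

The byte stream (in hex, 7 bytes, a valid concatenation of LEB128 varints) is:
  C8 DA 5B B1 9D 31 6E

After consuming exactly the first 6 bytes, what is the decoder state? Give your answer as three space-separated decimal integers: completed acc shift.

Answer: 2 0 0

Derivation:
byte[0]=0xC8 cont=1 payload=0x48: acc |= 72<<0 -> completed=0 acc=72 shift=7
byte[1]=0xDA cont=1 payload=0x5A: acc |= 90<<7 -> completed=0 acc=11592 shift=14
byte[2]=0x5B cont=0 payload=0x5B: varint #1 complete (value=1502536); reset -> completed=1 acc=0 shift=0
byte[3]=0xB1 cont=1 payload=0x31: acc |= 49<<0 -> completed=1 acc=49 shift=7
byte[4]=0x9D cont=1 payload=0x1D: acc |= 29<<7 -> completed=1 acc=3761 shift=14
byte[5]=0x31 cont=0 payload=0x31: varint #2 complete (value=806577); reset -> completed=2 acc=0 shift=0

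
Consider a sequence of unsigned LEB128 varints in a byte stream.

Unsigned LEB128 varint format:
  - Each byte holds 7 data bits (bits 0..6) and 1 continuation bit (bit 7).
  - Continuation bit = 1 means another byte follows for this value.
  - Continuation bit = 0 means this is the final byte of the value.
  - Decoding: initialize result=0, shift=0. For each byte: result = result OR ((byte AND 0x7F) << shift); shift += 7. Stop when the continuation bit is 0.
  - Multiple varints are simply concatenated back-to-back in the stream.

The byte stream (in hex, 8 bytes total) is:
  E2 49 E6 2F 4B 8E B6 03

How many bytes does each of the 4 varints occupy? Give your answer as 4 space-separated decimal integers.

  byte[0]=0xE2 cont=1 payload=0x62=98: acc |= 98<<0 -> acc=98 shift=7
  byte[1]=0x49 cont=0 payload=0x49=73: acc |= 73<<7 -> acc=9442 shift=14 [end]
Varint 1: bytes[0:2] = E2 49 -> value 9442 (2 byte(s))
  byte[2]=0xE6 cont=1 payload=0x66=102: acc |= 102<<0 -> acc=102 shift=7
  byte[3]=0x2F cont=0 payload=0x2F=47: acc |= 47<<7 -> acc=6118 shift=14 [end]
Varint 2: bytes[2:4] = E6 2F -> value 6118 (2 byte(s))
  byte[4]=0x4B cont=0 payload=0x4B=75: acc |= 75<<0 -> acc=75 shift=7 [end]
Varint 3: bytes[4:5] = 4B -> value 75 (1 byte(s))
  byte[5]=0x8E cont=1 payload=0x0E=14: acc |= 14<<0 -> acc=14 shift=7
  byte[6]=0xB6 cont=1 payload=0x36=54: acc |= 54<<7 -> acc=6926 shift=14
  byte[7]=0x03 cont=0 payload=0x03=3: acc |= 3<<14 -> acc=56078 shift=21 [end]
Varint 4: bytes[5:8] = 8E B6 03 -> value 56078 (3 byte(s))

Answer: 2 2 1 3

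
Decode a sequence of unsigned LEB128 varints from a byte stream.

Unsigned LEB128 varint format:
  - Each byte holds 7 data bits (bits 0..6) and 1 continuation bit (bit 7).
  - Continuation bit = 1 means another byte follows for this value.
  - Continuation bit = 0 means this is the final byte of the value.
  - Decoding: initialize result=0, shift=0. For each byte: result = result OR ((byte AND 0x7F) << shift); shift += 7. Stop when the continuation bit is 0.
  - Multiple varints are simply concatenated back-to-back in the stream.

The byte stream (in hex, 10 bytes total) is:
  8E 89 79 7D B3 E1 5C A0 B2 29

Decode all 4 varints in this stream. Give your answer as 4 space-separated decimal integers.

Answer: 1983630 125 1519795 678176

Derivation:
  byte[0]=0x8E cont=1 payload=0x0E=14: acc |= 14<<0 -> acc=14 shift=7
  byte[1]=0x89 cont=1 payload=0x09=9: acc |= 9<<7 -> acc=1166 shift=14
  byte[2]=0x79 cont=0 payload=0x79=121: acc |= 121<<14 -> acc=1983630 shift=21 [end]
Varint 1: bytes[0:3] = 8E 89 79 -> value 1983630 (3 byte(s))
  byte[3]=0x7D cont=0 payload=0x7D=125: acc |= 125<<0 -> acc=125 shift=7 [end]
Varint 2: bytes[3:4] = 7D -> value 125 (1 byte(s))
  byte[4]=0xB3 cont=1 payload=0x33=51: acc |= 51<<0 -> acc=51 shift=7
  byte[5]=0xE1 cont=1 payload=0x61=97: acc |= 97<<7 -> acc=12467 shift=14
  byte[6]=0x5C cont=0 payload=0x5C=92: acc |= 92<<14 -> acc=1519795 shift=21 [end]
Varint 3: bytes[4:7] = B3 E1 5C -> value 1519795 (3 byte(s))
  byte[7]=0xA0 cont=1 payload=0x20=32: acc |= 32<<0 -> acc=32 shift=7
  byte[8]=0xB2 cont=1 payload=0x32=50: acc |= 50<<7 -> acc=6432 shift=14
  byte[9]=0x29 cont=0 payload=0x29=41: acc |= 41<<14 -> acc=678176 shift=21 [end]
Varint 4: bytes[7:10] = A0 B2 29 -> value 678176 (3 byte(s))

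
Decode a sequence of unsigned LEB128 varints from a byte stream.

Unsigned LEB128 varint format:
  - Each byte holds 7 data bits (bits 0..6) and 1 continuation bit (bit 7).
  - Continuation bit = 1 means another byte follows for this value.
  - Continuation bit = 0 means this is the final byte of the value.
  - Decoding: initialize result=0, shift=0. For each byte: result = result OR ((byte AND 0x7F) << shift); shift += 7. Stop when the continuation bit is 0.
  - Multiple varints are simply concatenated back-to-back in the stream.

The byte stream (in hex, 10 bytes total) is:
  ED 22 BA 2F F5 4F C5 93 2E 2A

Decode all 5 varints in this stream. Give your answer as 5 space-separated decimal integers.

Answer: 4461 6074 10229 756165 42

Derivation:
  byte[0]=0xED cont=1 payload=0x6D=109: acc |= 109<<0 -> acc=109 shift=7
  byte[1]=0x22 cont=0 payload=0x22=34: acc |= 34<<7 -> acc=4461 shift=14 [end]
Varint 1: bytes[0:2] = ED 22 -> value 4461 (2 byte(s))
  byte[2]=0xBA cont=1 payload=0x3A=58: acc |= 58<<0 -> acc=58 shift=7
  byte[3]=0x2F cont=0 payload=0x2F=47: acc |= 47<<7 -> acc=6074 shift=14 [end]
Varint 2: bytes[2:4] = BA 2F -> value 6074 (2 byte(s))
  byte[4]=0xF5 cont=1 payload=0x75=117: acc |= 117<<0 -> acc=117 shift=7
  byte[5]=0x4F cont=0 payload=0x4F=79: acc |= 79<<7 -> acc=10229 shift=14 [end]
Varint 3: bytes[4:6] = F5 4F -> value 10229 (2 byte(s))
  byte[6]=0xC5 cont=1 payload=0x45=69: acc |= 69<<0 -> acc=69 shift=7
  byte[7]=0x93 cont=1 payload=0x13=19: acc |= 19<<7 -> acc=2501 shift=14
  byte[8]=0x2E cont=0 payload=0x2E=46: acc |= 46<<14 -> acc=756165 shift=21 [end]
Varint 4: bytes[6:9] = C5 93 2E -> value 756165 (3 byte(s))
  byte[9]=0x2A cont=0 payload=0x2A=42: acc |= 42<<0 -> acc=42 shift=7 [end]
Varint 5: bytes[9:10] = 2A -> value 42 (1 byte(s))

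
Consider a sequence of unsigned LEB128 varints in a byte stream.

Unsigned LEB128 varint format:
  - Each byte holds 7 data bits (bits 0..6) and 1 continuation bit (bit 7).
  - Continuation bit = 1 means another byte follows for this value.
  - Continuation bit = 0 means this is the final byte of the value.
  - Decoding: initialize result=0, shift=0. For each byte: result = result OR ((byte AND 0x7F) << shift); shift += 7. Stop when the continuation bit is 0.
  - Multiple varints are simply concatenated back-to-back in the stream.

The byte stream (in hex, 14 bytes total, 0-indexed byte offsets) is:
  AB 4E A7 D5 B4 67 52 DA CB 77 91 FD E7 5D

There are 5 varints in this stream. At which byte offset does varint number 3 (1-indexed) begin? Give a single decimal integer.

Answer: 6

Derivation:
  byte[0]=0xAB cont=1 payload=0x2B=43: acc |= 43<<0 -> acc=43 shift=7
  byte[1]=0x4E cont=0 payload=0x4E=78: acc |= 78<<7 -> acc=10027 shift=14 [end]
Varint 1: bytes[0:2] = AB 4E -> value 10027 (2 byte(s))
  byte[2]=0xA7 cont=1 payload=0x27=39: acc |= 39<<0 -> acc=39 shift=7
  byte[3]=0xD5 cont=1 payload=0x55=85: acc |= 85<<7 -> acc=10919 shift=14
  byte[4]=0xB4 cont=1 payload=0x34=52: acc |= 52<<14 -> acc=862887 shift=21
  byte[5]=0x67 cont=0 payload=0x67=103: acc |= 103<<21 -> acc=216869543 shift=28 [end]
Varint 2: bytes[2:6] = A7 D5 B4 67 -> value 216869543 (4 byte(s))
  byte[6]=0x52 cont=0 payload=0x52=82: acc |= 82<<0 -> acc=82 shift=7 [end]
Varint 3: bytes[6:7] = 52 -> value 82 (1 byte(s))
  byte[7]=0xDA cont=1 payload=0x5A=90: acc |= 90<<0 -> acc=90 shift=7
  byte[8]=0xCB cont=1 payload=0x4B=75: acc |= 75<<7 -> acc=9690 shift=14
  byte[9]=0x77 cont=0 payload=0x77=119: acc |= 119<<14 -> acc=1959386 shift=21 [end]
Varint 4: bytes[7:10] = DA CB 77 -> value 1959386 (3 byte(s))
  byte[10]=0x91 cont=1 payload=0x11=17: acc |= 17<<0 -> acc=17 shift=7
  byte[11]=0xFD cont=1 payload=0x7D=125: acc |= 125<<7 -> acc=16017 shift=14
  byte[12]=0xE7 cont=1 payload=0x67=103: acc |= 103<<14 -> acc=1703569 shift=21
  byte[13]=0x5D cont=0 payload=0x5D=93: acc |= 93<<21 -> acc=196738705 shift=28 [end]
Varint 5: bytes[10:14] = 91 FD E7 5D -> value 196738705 (4 byte(s))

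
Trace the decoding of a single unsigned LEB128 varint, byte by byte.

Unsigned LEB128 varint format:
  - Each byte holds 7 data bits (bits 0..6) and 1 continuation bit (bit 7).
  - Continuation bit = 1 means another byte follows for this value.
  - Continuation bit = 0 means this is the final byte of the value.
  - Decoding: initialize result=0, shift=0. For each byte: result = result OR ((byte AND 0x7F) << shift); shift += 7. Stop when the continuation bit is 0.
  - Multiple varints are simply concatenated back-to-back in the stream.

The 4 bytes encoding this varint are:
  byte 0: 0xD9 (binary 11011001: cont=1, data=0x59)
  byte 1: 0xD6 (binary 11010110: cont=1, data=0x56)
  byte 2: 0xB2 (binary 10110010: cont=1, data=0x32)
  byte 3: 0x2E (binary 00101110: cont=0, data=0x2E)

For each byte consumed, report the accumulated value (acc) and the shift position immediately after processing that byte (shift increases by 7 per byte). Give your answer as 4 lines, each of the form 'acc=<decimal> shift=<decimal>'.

byte 0=0xD9: payload=0x59=89, contrib = 89<<0 = 89; acc -> 89, shift -> 7
byte 1=0xD6: payload=0x56=86, contrib = 86<<7 = 11008; acc -> 11097, shift -> 14
byte 2=0xB2: payload=0x32=50, contrib = 50<<14 = 819200; acc -> 830297, shift -> 21
byte 3=0x2E: payload=0x2E=46, contrib = 46<<21 = 96468992; acc -> 97299289, shift -> 28

Answer: acc=89 shift=7
acc=11097 shift=14
acc=830297 shift=21
acc=97299289 shift=28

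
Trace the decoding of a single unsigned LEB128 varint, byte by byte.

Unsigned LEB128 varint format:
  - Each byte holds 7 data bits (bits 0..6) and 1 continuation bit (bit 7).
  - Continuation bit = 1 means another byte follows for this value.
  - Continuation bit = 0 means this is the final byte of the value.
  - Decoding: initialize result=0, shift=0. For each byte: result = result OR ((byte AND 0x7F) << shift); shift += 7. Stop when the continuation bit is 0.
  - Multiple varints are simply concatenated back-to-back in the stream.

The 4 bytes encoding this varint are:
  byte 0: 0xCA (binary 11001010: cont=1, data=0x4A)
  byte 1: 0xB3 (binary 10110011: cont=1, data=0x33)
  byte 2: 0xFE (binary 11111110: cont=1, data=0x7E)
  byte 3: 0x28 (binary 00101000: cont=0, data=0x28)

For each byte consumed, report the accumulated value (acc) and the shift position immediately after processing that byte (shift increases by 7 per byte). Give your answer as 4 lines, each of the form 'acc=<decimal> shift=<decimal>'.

byte 0=0xCA: payload=0x4A=74, contrib = 74<<0 = 74; acc -> 74, shift -> 7
byte 1=0xB3: payload=0x33=51, contrib = 51<<7 = 6528; acc -> 6602, shift -> 14
byte 2=0xFE: payload=0x7E=126, contrib = 126<<14 = 2064384; acc -> 2070986, shift -> 21
byte 3=0x28: payload=0x28=40, contrib = 40<<21 = 83886080; acc -> 85957066, shift -> 28

Answer: acc=74 shift=7
acc=6602 shift=14
acc=2070986 shift=21
acc=85957066 shift=28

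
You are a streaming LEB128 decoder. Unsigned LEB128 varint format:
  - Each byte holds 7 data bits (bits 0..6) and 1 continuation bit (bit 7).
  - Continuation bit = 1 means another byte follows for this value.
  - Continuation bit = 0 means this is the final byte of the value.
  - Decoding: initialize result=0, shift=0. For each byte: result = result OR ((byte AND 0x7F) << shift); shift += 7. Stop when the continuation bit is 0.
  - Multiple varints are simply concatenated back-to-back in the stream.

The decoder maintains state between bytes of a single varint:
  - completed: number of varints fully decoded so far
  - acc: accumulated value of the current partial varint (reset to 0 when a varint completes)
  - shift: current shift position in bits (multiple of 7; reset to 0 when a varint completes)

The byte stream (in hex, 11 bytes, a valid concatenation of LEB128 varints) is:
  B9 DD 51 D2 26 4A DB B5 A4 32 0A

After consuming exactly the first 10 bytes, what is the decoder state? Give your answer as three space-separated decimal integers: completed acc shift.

Answer: 4 0 0

Derivation:
byte[0]=0xB9 cont=1 payload=0x39: acc |= 57<<0 -> completed=0 acc=57 shift=7
byte[1]=0xDD cont=1 payload=0x5D: acc |= 93<<7 -> completed=0 acc=11961 shift=14
byte[2]=0x51 cont=0 payload=0x51: varint #1 complete (value=1339065); reset -> completed=1 acc=0 shift=0
byte[3]=0xD2 cont=1 payload=0x52: acc |= 82<<0 -> completed=1 acc=82 shift=7
byte[4]=0x26 cont=0 payload=0x26: varint #2 complete (value=4946); reset -> completed=2 acc=0 shift=0
byte[5]=0x4A cont=0 payload=0x4A: varint #3 complete (value=74); reset -> completed=3 acc=0 shift=0
byte[6]=0xDB cont=1 payload=0x5B: acc |= 91<<0 -> completed=3 acc=91 shift=7
byte[7]=0xB5 cont=1 payload=0x35: acc |= 53<<7 -> completed=3 acc=6875 shift=14
byte[8]=0xA4 cont=1 payload=0x24: acc |= 36<<14 -> completed=3 acc=596699 shift=21
byte[9]=0x32 cont=0 payload=0x32: varint #4 complete (value=105454299); reset -> completed=4 acc=0 shift=0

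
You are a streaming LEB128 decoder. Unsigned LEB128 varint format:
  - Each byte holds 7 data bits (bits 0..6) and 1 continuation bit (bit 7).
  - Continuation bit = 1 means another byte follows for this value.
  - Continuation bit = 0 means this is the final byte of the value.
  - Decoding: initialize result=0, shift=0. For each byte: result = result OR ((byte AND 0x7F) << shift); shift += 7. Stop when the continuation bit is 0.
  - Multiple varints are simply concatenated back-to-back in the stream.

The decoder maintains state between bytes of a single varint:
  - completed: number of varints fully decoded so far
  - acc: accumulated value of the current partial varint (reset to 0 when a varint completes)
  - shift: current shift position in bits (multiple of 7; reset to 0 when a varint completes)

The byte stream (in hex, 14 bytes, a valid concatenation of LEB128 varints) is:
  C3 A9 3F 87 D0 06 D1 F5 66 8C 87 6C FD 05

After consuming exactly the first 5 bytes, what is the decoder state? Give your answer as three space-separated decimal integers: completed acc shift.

byte[0]=0xC3 cont=1 payload=0x43: acc |= 67<<0 -> completed=0 acc=67 shift=7
byte[1]=0xA9 cont=1 payload=0x29: acc |= 41<<7 -> completed=0 acc=5315 shift=14
byte[2]=0x3F cont=0 payload=0x3F: varint #1 complete (value=1037507); reset -> completed=1 acc=0 shift=0
byte[3]=0x87 cont=1 payload=0x07: acc |= 7<<0 -> completed=1 acc=7 shift=7
byte[4]=0xD0 cont=1 payload=0x50: acc |= 80<<7 -> completed=1 acc=10247 shift=14

Answer: 1 10247 14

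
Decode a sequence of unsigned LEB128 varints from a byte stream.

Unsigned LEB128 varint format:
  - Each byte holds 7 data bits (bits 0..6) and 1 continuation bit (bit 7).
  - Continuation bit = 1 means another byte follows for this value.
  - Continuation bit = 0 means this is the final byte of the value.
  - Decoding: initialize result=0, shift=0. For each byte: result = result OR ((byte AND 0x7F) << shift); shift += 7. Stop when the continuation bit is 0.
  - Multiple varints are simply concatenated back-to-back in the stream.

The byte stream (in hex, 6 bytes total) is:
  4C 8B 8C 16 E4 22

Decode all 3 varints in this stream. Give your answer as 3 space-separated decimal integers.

Answer: 76 361995 4452

Derivation:
  byte[0]=0x4C cont=0 payload=0x4C=76: acc |= 76<<0 -> acc=76 shift=7 [end]
Varint 1: bytes[0:1] = 4C -> value 76 (1 byte(s))
  byte[1]=0x8B cont=1 payload=0x0B=11: acc |= 11<<0 -> acc=11 shift=7
  byte[2]=0x8C cont=1 payload=0x0C=12: acc |= 12<<7 -> acc=1547 shift=14
  byte[3]=0x16 cont=0 payload=0x16=22: acc |= 22<<14 -> acc=361995 shift=21 [end]
Varint 2: bytes[1:4] = 8B 8C 16 -> value 361995 (3 byte(s))
  byte[4]=0xE4 cont=1 payload=0x64=100: acc |= 100<<0 -> acc=100 shift=7
  byte[5]=0x22 cont=0 payload=0x22=34: acc |= 34<<7 -> acc=4452 shift=14 [end]
Varint 3: bytes[4:6] = E4 22 -> value 4452 (2 byte(s))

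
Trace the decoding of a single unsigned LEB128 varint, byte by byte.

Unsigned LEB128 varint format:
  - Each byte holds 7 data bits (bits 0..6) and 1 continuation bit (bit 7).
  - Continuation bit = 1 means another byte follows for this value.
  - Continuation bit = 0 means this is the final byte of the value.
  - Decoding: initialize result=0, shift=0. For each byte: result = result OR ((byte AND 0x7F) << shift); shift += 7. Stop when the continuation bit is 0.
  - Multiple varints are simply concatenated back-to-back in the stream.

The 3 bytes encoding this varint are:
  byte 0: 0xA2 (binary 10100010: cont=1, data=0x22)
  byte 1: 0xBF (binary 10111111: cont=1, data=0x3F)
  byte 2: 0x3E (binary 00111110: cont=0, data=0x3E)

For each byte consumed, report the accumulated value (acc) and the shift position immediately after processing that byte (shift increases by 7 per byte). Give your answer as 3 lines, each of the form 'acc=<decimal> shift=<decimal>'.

Answer: acc=34 shift=7
acc=8098 shift=14
acc=1023906 shift=21

Derivation:
byte 0=0xA2: payload=0x22=34, contrib = 34<<0 = 34; acc -> 34, shift -> 7
byte 1=0xBF: payload=0x3F=63, contrib = 63<<7 = 8064; acc -> 8098, shift -> 14
byte 2=0x3E: payload=0x3E=62, contrib = 62<<14 = 1015808; acc -> 1023906, shift -> 21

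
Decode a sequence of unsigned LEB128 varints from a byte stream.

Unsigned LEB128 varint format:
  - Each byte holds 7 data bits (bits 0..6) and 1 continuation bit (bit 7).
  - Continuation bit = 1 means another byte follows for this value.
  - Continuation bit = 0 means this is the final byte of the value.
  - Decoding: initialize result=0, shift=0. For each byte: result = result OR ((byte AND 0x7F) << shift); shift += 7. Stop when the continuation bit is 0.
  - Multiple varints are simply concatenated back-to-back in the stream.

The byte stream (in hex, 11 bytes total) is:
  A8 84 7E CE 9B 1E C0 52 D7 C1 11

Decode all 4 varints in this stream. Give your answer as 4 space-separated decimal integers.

Answer: 2064936 495054 10560 286935

Derivation:
  byte[0]=0xA8 cont=1 payload=0x28=40: acc |= 40<<0 -> acc=40 shift=7
  byte[1]=0x84 cont=1 payload=0x04=4: acc |= 4<<7 -> acc=552 shift=14
  byte[2]=0x7E cont=0 payload=0x7E=126: acc |= 126<<14 -> acc=2064936 shift=21 [end]
Varint 1: bytes[0:3] = A8 84 7E -> value 2064936 (3 byte(s))
  byte[3]=0xCE cont=1 payload=0x4E=78: acc |= 78<<0 -> acc=78 shift=7
  byte[4]=0x9B cont=1 payload=0x1B=27: acc |= 27<<7 -> acc=3534 shift=14
  byte[5]=0x1E cont=0 payload=0x1E=30: acc |= 30<<14 -> acc=495054 shift=21 [end]
Varint 2: bytes[3:6] = CE 9B 1E -> value 495054 (3 byte(s))
  byte[6]=0xC0 cont=1 payload=0x40=64: acc |= 64<<0 -> acc=64 shift=7
  byte[7]=0x52 cont=0 payload=0x52=82: acc |= 82<<7 -> acc=10560 shift=14 [end]
Varint 3: bytes[6:8] = C0 52 -> value 10560 (2 byte(s))
  byte[8]=0xD7 cont=1 payload=0x57=87: acc |= 87<<0 -> acc=87 shift=7
  byte[9]=0xC1 cont=1 payload=0x41=65: acc |= 65<<7 -> acc=8407 shift=14
  byte[10]=0x11 cont=0 payload=0x11=17: acc |= 17<<14 -> acc=286935 shift=21 [end]
Varint 4: bytes[8:11] = D7 C1 11 -> value 286935 (3 byte(s))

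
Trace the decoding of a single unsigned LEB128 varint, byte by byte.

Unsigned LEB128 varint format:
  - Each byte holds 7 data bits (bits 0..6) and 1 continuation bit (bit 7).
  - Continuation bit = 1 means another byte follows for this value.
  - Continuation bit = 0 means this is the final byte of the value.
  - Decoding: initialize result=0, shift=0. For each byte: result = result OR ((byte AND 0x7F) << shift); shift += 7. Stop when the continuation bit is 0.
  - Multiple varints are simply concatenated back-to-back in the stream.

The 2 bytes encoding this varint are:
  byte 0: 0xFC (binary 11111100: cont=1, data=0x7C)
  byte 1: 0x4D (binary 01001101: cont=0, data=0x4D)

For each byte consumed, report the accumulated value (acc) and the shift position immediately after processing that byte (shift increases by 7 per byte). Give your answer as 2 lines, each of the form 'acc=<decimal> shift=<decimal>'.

byte 0=0xFC: payload=0x7C=124, contrib = 124<<0 = 124; acc -> 124, shift -> 7
byte 1=0x4D: payload=0x4D=77, contrib = 77<<7 = 9856; acc -> 9980, shift -> 14

Answer: acc=124 shift=7
acc=9980 shift=14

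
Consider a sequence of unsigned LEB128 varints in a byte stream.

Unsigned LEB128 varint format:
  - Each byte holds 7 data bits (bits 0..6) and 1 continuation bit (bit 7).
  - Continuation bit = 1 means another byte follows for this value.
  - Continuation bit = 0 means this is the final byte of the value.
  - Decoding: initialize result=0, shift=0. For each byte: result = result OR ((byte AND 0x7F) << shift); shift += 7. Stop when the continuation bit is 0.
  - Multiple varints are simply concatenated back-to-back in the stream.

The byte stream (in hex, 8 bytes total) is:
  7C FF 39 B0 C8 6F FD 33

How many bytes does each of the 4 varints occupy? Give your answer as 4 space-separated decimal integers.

  byte[0]=0x7C cont=0 payload=0x7C=124: acc |= 124<<0 -> acc=124 shift=7 [end]
Varint 1: bytes[0:1] = 7C -> value 124 (1 byte(s))
  byte[1]=0xFF cont=1 payload=0x7F=127: acc |= 127<<0 -> acc=127 shift=7
  byte[2]=0x39 cont=0 payload=0x39=57: acc |= 57<<7 -> acc=7423 shift=14 [end]
Varint 2: bytes[1:3] = FF 39 -> value 7423 (2 byte(s))
  byte[3]=0xB0 cont=1 payload=0x30=48: acc |= 48<<0 -> acc=48 shift=7
  byte[4]=0xC8 cont=1 payload=0x48=72: acc |= 72<<7 -> acc=9264 shift=14
  byte[5]=0x6F cont=0 payload=0x6F=111: acc |= 111<<14 -> acc=1827888 shift=21 [end]
Varint 3: bytes[3:6] = B0 C8 6F -> value 1827888 (3 byte(s))
  byte[6]=0xFD cont=1 payload=0x7D=125: acc |= 125<<0 -> acc=125 shift=7
  byte[7]=0x33 cont=0 payload=0x33=51: acc |= 51<<7 -> acc=6653 shift=14 [end]
Varint 4: bytes[6:8] = FD 33 -> value 6653 (2 byte(s))

Answer: 1 2 3 2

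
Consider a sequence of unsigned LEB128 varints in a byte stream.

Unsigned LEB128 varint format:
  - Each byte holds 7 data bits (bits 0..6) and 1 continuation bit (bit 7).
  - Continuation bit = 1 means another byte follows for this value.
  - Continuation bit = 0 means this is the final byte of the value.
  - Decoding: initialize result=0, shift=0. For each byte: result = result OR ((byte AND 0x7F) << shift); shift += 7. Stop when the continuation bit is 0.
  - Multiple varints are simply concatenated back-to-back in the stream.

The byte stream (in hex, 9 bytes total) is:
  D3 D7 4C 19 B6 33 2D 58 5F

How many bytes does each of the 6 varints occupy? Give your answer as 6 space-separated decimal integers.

Answer: 3 1 2 1 1 1

Derivation:
  byte[0]=0xD3 cont=1 payload=0x53=83: acc |= 83<<0 -> acc=83 shift=7
  byte[1]=0xD7 cont=1 payload=0x57=87: acc |= 87<<7 -> acc=11219 shift=14
  byte[2]=0x4C cont=0 payload=0x4C=76: acc |= 76<<14 -> acc=1256403 shift=21 [end]
Varint 1: bytes[0:3] = D3 D7 4C -> value 1256403 (3 byte(s))
  byte[3]=0x19 cont=0 payload=0x19=25: acc |= 25<<0 -> acc=25 shift=7 [end]
Varint 2: bytes[3:4] = 19 -> value 25 (1 byte(s))
  byte[4]=0xB6 cont=1 payload=0x36=54: acc |= 54<<0 -> acc=54 shift=7
  byte[5]=0x33 cont=0 payload=0x33=51: acc |= 51<<7 -> acc=6582 shift=14 [end]
Varint 3: bytes[4:6] = B6 33 -> value 6582 (2 byte(s))
  byte[6]=0x2D cont=0 payload=0x2D=45: acc |= 45<<0 -> acc=45 shift=7 [end]
Varint 4: bytes[6:7] = 2D -> value 45 (1 byte(s))
  byte[7]=0x58 cont=0 payload=0x58=88: acc |= 88<<0 -> acc=88 shift=7 [end]
Varint 5: bytes[7:8] = 58 -> value 88 (1 byte(s))
  byte[8]=0x5F cont=0 payload=0x5F=95: acc |= 95<<0 -> acc=95 shift=7 [end]
Varint 6: bytes[8:9] = 5F -> value 95 (1 byte(s))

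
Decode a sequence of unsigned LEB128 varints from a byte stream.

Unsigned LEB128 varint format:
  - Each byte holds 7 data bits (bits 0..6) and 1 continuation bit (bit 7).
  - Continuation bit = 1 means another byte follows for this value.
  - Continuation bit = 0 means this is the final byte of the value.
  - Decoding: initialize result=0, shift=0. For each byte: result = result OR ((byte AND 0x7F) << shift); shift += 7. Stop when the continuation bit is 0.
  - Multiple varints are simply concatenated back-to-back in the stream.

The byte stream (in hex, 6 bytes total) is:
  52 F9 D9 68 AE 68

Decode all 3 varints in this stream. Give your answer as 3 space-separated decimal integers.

  byte[0]=0x52 cont=0 payload=0x52=82: acc |= 82<<0 -> acc=82 shift=7 [end]
Varint 1: bytes[0:1] = 52 -> value 82 (1 byte(s))
  byte[1]=0xF9 cont=1 payload=0x79=121: acc |= 121<<0 -> acc=121 shift=7
  byte[2]=0xD9 cont=1 payload=0x59=89: acc |= 89<<7 -> acc=11513 shift=14
  byte[3]=0x68 cont=0 payload=0x68=104: acc |= 104<<14 -> acc=1715449 shift=21 [end]
Varint 2: bytes[1:4] = F9 D9 68 -> value 1715449 (3 byte(s))
  byte[4]=0xAE cont=1 payload=0x2E=46: acc |= 46<<0 -> acc=46 shift=7
  byte[5]=0x68 cont=0 payload=0x68=104: acc |= 104<<7 -> acc=13358 shift=14 [end]
Varint 3: bytes[4:6] = AE 68 -> value 13358 (2 byte(s))

Answer: 82 1715449 13358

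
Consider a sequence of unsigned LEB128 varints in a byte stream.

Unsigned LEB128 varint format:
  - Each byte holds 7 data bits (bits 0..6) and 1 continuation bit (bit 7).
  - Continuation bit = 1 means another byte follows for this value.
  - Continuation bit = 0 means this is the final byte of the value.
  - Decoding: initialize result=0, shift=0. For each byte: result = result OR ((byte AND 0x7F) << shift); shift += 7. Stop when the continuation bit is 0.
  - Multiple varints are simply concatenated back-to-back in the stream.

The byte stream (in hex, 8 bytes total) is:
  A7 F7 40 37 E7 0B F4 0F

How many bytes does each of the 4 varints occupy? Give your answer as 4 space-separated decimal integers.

Answer: 3 1 2 2

Derivation:
  byte[0]=0xA7 cont=1 payload=0x27=39: acc |= 39<<0 -> acc=39 shift=7
  byte[1]=0xF7 cont=1 payload=0x77=119: acc |= 119<<7 -> acc=15271 shift=14
  byte[2]=0x40 cont=0 payload=0x40=64: acc |= 64<<14 -> acc=1063847 shift=21 [end]
Varint 1: bytes[0:3] = A7 F7 40 -> value 1063847 (3 byte(s))
  byte[3]=0x37 cont=0 payload=0x37=55: acc |= 55<<0 -> acc=55 shift=7 [end]
Varint 2: bytes[3:4] = 37 -> value 55 (1 byte(s))
  byte[4]=0xE7 cont=1 payload=0x67=103: acc |= 103<<0 -> acc=103 shift=7
  byte[5]=0x0B cont=0 payload=0x0B=11: acc |= 11<<7 -> acc=1511 shift=14 [end]
Varint 3: bytes[4:6] = E7 0B -> value 1511 (2 byte(s))
  byte[6]=0xF4 cont=1 payload=0x74=116: acc |= 116<<0 -> acc=116 shift=7
  byte[7]=0x0F cont=0 payload=0x0F=15: acc |= 15<<7 -> acc=2036 shift=14 [end]
Varint 4: bytes[6:8] = F4 0F -> value 2036 (2 byte(s))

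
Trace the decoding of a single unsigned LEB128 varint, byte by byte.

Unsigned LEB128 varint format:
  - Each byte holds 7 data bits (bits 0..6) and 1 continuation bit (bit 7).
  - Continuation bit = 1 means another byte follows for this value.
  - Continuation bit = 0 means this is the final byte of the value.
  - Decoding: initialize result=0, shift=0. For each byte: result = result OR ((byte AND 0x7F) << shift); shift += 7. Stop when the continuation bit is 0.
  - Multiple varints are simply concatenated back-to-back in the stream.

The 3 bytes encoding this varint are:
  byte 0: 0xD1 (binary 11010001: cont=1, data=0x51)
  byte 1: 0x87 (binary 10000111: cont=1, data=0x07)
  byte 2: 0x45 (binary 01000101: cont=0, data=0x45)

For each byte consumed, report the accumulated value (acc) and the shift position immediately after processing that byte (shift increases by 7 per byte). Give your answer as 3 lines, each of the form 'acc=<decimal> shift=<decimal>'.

Answer: acc=81 shift=7
acc=977 shift=14
acc=1131473 shift=21

Derivation:
byte 0=0xD1: payload=0x51=81, contrib = 81<<0 = 81; acc -> 81, shift -> 7
byte 1=0x87: payload=0x07=7, contrib = 7<<7 = 896; acc -> 977, shift -> 14
byte 2=0x45: payload=0x45=69, contrib = 69<<14 = 1130496; acc -> 1131473, shift -> 21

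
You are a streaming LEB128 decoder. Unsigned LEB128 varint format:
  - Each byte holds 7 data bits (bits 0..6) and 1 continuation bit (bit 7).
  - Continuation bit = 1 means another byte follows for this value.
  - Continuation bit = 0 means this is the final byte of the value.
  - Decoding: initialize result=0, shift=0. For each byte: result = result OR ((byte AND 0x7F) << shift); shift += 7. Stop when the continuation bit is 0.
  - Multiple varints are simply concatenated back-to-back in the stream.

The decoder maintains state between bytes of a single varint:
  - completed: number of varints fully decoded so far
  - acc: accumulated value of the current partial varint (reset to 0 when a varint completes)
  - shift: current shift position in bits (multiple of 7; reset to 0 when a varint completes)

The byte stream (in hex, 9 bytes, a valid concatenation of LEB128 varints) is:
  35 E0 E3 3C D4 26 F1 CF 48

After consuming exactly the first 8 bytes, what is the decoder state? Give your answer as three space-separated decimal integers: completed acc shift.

Answer: 3 10225 14

Derivation:
byte[0]=0x35 cont=0 payload=0x35: varint #1 complete (value=53); reset -> completed=1 acc=0 shift=0
byte[1]=0xE0 cont=1 payload=0x60: acc |= 96<<0 -> completed=1 acc=96 shift=7
byte[2]=0xE3 cont=1 payload=0x63: acc |= 99<<7 -> completed=1 acc=12768 shift=14
byte[3]=0x3C cont=0 payload=0x3C: varint #2 complete (value=995808); reset -> completed=2 acc=0 shift=0
byte[4]=0xD4 cont=1 payload=0x54: acc |= 84<<0 -> completed=2 acc=84 shift=7
byte[5]=0x26 cont=0 payload=0x26: varint #3 complete (value=4948); reset -> completed=3 acc=0 shift=0
byte[6]=0xF1 cont=1 payload=0x71: acc |= 113<<0 -> completed=3 acc=113 shift=7
byte[7]=0xCF cont=1 payload=0x4F: acc |= 79<<7 -> completed=3 acc=10225 shift=14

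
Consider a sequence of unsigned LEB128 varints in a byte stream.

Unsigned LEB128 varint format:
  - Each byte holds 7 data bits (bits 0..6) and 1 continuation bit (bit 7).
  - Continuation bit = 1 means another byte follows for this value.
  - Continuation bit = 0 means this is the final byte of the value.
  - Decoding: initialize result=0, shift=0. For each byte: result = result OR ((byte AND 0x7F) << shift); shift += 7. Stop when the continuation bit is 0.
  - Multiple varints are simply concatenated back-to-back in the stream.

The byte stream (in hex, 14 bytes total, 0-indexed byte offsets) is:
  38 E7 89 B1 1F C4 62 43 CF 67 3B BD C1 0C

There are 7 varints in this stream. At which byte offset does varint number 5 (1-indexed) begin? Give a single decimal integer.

  byte[0]=0x38 cont=0 payload=0x38=56: acc |= 56<<0 -> acc=56 shift=7 [end]
Varint 1: bytes[0:1] = 38 -> value 56 (1 byte(s))
  byte[1]=0xE7 cont=1 payload=0x67=103: acc |= 103<<0 -> acc=103 shift=7
  byte[2]=0x89 cont=1 payload=0x09=9: acc |= 9<<7 -> acc=1255 shift=14
  byte[3]=0xB1 cont=1 payload=0x31=49: acc |= 49<<14 -> acc=804071 shift=21
  byte[4]=0x1F cont=0 payload=0x1F=31: acc |= 31<<21 -> acc=65815783 shift=28 [end]
Varint 2: bytes[1:5] = E7 89 B1 1F -> value 65815783 (4 byte(s))
  byte[5]=0xC4 cont=1 payload=0x44=68: acc |= 68<<0 -> acc=68 shift=7
  byte[6]=0x62 cont=0 payload=0x62=98: acc |= 98<<7 -> acc=12612 shift=14 [end]
Varint 3: bytes[5:7] = C4 62 -> value 12612 (2 byte(s))
  byte[7]=0x43 cont=0 payload=0x43=67: acc |= 67<<0 -> acc=67 shift=7 [end]
Varint 4: bytes[7:8] = 43 -> value 67 (1 byte(s))
  byte[8]=0xCF cont=1 payload=0x4F=79: acc |= 79<<0 -> acc=79 shift=7
  byte[9]=0x67 cont=0 payload=0x67=103: acc |= 103<<7 -> acc=13263 shift=14 [end]
Varint 5: bytes[8:10] = CF 67 -> value 13263 (2 byte(s))
  byte[10]=0x3B cont=0 payload=0x3B=59: acc |= 59<<0 -> acc=59 shift=7 [end]
Varint 6: bytes[10:11] = 3B -> value 59 (1 byte(s))
  byte[11]=0xBD cont=1 payload=0x3D=61: acc |= 61<<0 -> acc=61 shift=7
  byte[12]=0xC1 cont=1 payload=0x41=65: acc |= 65<<7 -> acc=8381 shift=14
  byte[13]=0x0C cont=0 payload=0x0C=12: acc |= 12<<14 -> acc=204989 shift=21 [end]
Varint 7: bytes[11:14] = BD C1 0C -> value 204989 (3 byte(s))

Answer: 8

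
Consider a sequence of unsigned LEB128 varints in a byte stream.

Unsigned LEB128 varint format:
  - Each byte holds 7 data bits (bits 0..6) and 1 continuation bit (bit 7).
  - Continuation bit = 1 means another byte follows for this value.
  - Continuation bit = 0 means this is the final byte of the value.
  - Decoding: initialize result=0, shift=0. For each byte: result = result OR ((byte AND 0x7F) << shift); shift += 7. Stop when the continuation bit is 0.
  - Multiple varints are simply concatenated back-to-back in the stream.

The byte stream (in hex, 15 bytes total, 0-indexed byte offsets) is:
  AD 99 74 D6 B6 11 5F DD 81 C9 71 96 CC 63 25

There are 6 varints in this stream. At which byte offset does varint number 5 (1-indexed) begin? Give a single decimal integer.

  byte[0]=0xAD cont=1 payload=0x2D=45: acc |= 45<<0 -> acc=45 shift=7
  byte[1]=0x99 cont=1 payload=0x19=25: acc |= 25<<7 -> acc=3245 shift=14
  byte[2]=0x74 cont=0 payload=0x74=116: acc |= 116<<14 -> acc=1903789 shift=21 [end]
Varint 1: bytes[0:3] = AD 99 74 -> value 1903789 (3 byte(s))
  byte[3]=0xD6 cont=1 payload=0x56=86: acc |= 86<<0 -> acc=86 shift=7
  byte[4]=0xB6 cont=1 payload=0x36=54: acc |= 54<<7 -> acc=6998 shift=14
  byte[5]=0x11 cont=0 payload=0x11=17: acc |= 17<<14 -> acc=285526 shift=21 [end]
Varint 2: bytes[3:6] = D6 B6 11 -> value 285526 (3 byte(s))
  byte[6]=0x5F cont=0 payload=0x5F=95: acc |= 95<<0 -> acc=95 shift=7 [end]
Varint 3: bytes[6:7] = 5F -> value 95 (1 byte(s))
  byte[7]=0xDD cont=1 payload=0x5D=93: acc |= 93<<0 -> acc=93 shift=7
  byte[8]=0x81 cont=1 payload=0x01=1: acc |= 1<<7 -> acc=221 shift=14
  byte[9]=0xC9 cont=1 payload=0x49=73: acc |= 73<<14 -> acc=1196253 shift=21
  byte[10]=0x71 cont=0 payload=0x71=113: acc |= 113<<21 -> acc=238174429 shift=28 [end]
Varint 4: bytes[7:11] = DD 81 C9 71 -> value 238174429 (4 byte(s))
  byte[11]=0x96 cont=1 payload=0x16=22: acc |= 22<<0 -> acc=22 shift=7
  byte[12]=0xCC cont=1 payload=0x4C=76: acc |= 76<<7 -> acc=9750 shift=14
  byte[13]=0x63 cont=0 payload=0x63=99: acc |= 99<<14 -> acc=1631766 shift=21 [end]
Varint 5: bytes[11:14] = 96 CC 63 -> value 1631766 (3 byte(s))
  byte[14]=0x25 cont=0 payload=0x25=37: acc |= 37<<0 -> acc=37 shift=7 [end]
Varint 6: bytes[14:15] = 25 -> value 37 (1 byte(s))

Answer: 11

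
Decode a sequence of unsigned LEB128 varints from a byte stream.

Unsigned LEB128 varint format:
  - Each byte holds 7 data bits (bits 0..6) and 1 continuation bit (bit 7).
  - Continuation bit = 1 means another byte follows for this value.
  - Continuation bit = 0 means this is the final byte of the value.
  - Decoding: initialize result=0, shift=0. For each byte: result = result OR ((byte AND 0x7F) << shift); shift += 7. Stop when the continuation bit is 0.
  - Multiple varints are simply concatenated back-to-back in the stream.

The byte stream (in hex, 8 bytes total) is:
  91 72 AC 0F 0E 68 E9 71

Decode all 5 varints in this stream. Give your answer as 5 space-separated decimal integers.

  byte[0]=0x91 cont=1 payload=0x11=17: acc |= 17<<0 -> acc=17 shift=7
  byte[1]=0x72 cont=0 payload=0x72=114: acc |= 114<<7 -> acc=14609 shift=14 [end]
Varint 1: bytes[0:2] = 91 72 -> value 14609 (2 byte(s))
  byte[2]=0xAC cont=1 payload=0x2C=44: acc |= 44<<0 -> acc=44 shift=7
  byte[3]=0x0F cont=0 payload=0x0F=15: acc |= 15<<7 -> acc=1964 shift=14 [end]
Varint 2: bytes[2:4] = AC 0F -> value 1964 (2 byte(s))
  byte[4]=0x0E cont=0 payload=0x0E=14: acc |= 14<<0 -> acc=14 shift=7 [end]
Varint 3: bytes[4:5] = 0E -> value 14 (1 byte(s))
  byte[5]=0x68 cont=0 payload=0x68=104: acc |= 104<<0 -> acc=104 shift=7 [end]
Varint 4: bytes[5:6] = 68 -> value 104 (1 byte(s))
  byte[6]=0xE9 cont=1 payload=0x69=105: acc |= 105<<0 -> acc=105 shift=7
  byte[7]=0x71 cont=0 payload=0x71=113: acc |= 113<<7 -> acc=14569 shift=14 [end]
Varint 5: bytes[6:8] = E9 71 -> value 14569 (2 byte(s))

Answer: 14609 1964 14 104 14569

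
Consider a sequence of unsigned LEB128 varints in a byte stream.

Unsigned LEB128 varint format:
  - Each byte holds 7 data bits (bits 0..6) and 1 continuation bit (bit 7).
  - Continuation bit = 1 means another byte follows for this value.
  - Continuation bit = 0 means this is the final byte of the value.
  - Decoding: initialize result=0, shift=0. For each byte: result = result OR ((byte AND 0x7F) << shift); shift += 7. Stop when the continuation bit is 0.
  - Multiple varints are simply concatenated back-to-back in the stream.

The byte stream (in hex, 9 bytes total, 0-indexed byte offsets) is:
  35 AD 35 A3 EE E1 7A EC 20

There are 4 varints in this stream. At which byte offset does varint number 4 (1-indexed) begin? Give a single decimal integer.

Answer: 7

Derivation:
  byte[0]=0x35 cont=0 payload=0x35=53: acc |= 53<<0 -> acc=53 shift=7 [end]
Varint 1: bytes[0:1] = 35 -> value 53 (1 byte(s))
  byte[1]=0xAD cont=1 payload=0x2D=45: acc |= 45<<0 -> acc=45 shift=7
  byte[2]=0x35 cont=0 payload=0x35=53: acc |= 53<<7 -> acc=6829 shift=14 [end]
Varint 2: bytes[1:3] = AD 35 -> value 6829 (2 byte(s))
  byte[3]=0xA3 cont=1 payload=0x23=35: acc |= 35<<0 -> acc=35 shift=7
  byte[4]=0xEE cont=1 payload=0x6E=110: acc |= 110<<7 -> acc=14115 shift=14
  byte[5]=0xE1 cont=1 payload=0x61=97: acc |= 97<<14 -> acc=1603363 shift=21
  byte[6]=0x7A cont=0 payload=0x7A=122: acc |= 122<<21 -> acc=257455907 shift=28 [end]
Varint 3: bytes[3:7] = A3 EE E1 7A -> value 257455907 (4 byte(s))
  byte[7]=0xEC cont=1 payload=0x6C=108: acc |= 108<<0 -> acc=108 shift=7
  byte[8]=0x20 cont=0 payload=0x20=32: acc |= 32<<7 -> acc=4204 shift=14 [end]
Varint 4: bytes[7:9] = EC 20 -> value 4204 (2 byte(s))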